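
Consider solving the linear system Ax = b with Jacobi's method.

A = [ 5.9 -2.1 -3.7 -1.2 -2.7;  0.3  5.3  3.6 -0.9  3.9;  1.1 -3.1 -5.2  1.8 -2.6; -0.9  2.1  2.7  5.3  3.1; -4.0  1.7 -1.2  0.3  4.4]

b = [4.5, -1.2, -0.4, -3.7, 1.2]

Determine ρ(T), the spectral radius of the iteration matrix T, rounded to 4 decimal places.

1.2155

Write A = D+L+U with D = diag(5.9, 5.3, -5.2, 5.3, 4.4).
T_J = -D⁻¹(L+U): T[2,1] = -(-3.1)/(-5.2) = -0.5962; T[2,2] = 0.
  T[0,:] = [+0.0000, +0.3559, +0.6271, +0.2034, +0.4576]
  T[1,:] = [-0.0566, +0.0000, -0.6792, +0.1698, -0.7358]
  T[2,:] = [+0.2115, -0.5962, +0.0000, +0.3462, -0.5000]
  T[3,:] = [+0.1698, -0.3962, -0.5094, +0.0000, -0.5849]
  T[4,:] = [+0.9091, -0.3864, +0.2727, -0.0682, +0.0000]
eigenvalue magnitudes: 1.2155, 0.7593, 0.4687, 0.4687, 0.0016.
ρ = 1.2155; 1.2155 > 1: divergent.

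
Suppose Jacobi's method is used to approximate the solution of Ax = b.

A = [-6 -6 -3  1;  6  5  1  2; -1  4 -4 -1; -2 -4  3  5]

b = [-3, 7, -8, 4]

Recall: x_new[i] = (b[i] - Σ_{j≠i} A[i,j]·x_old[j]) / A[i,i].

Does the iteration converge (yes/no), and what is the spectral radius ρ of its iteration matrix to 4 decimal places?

no, ρ = 1.3089

Split A = D + L + U, D = diag(-6, 5, -4, 5).
Jacobi T = -D⁻¹(L+U): T[1,3] = -(2)/(5) = -0.4000; T[1,1] = 0.
  T[0,:] = [+0.0000 -1.0000 -0.5000 +0.1667]
  T[1,:] = [-1.2000 +0.0000 -0.2000 -0.4000]
  T[2,:] = [-0.2500 +1.0000 +0.0000 -0.2500]
  T[3,:] = [+0.4000 +0.8000 -0.6000 +0.0000]
|eigenvalues of T|: 1.3089, 0.8315, 0.8315, 0.0000.
spectral radius ρ = 1.3089; 1.3089 > 1, so it fails to converge.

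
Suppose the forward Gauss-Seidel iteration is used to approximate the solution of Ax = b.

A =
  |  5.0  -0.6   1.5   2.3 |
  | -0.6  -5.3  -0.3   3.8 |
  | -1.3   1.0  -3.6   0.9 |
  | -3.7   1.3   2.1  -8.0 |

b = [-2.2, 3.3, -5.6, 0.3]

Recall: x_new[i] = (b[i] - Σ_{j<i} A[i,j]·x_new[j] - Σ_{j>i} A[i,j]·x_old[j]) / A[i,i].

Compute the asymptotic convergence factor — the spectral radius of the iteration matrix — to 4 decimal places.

Split A = D + L + U, D = diag(5, -5.3, -3.6, -8).
GS T = -(D+L)⁻¹U: row 0 first, T[0,3] = -(2.3)/(5) = -0.4600; later rows by forward substitution.
  T[0,:] = [+0.0000, +0.1200, -0.3000, -0.4600]
  T[1,:] = [+0.0000, -0.0136, -0.0226, +0.7691]
  T[2,:] = [+0.0000, -0.0471, +0.1020, +0.6297]
  T[3,:] = [+0.0000, -0.0701, +0.1619, +0.5030]
moduli |λ_i(T)| = 0.6036, 0.0361, 0.0361, 0.0000.
ρ = 0.6036; 0.6036 < 1: convergent.

0.6036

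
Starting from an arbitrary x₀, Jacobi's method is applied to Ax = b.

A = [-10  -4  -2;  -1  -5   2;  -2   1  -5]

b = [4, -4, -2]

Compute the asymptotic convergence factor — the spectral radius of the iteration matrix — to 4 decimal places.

A = D + L + U where D = diag(-10, -5, -5).
T_J = -D⁻¹(L+U): T[0,2] = -(-2)/(-10) = -0.2000; T[0,0] = 0.
  T[0,:] = [+0.0000  -0.4000  -0.2000]
  T[1,:] = [-0.2000  +0.0000  +0.4000]
  T[2,:] = [-0.4000  +0.2000  +0.0000]
|λ(T)| sorted: 0.6000, 0.3464, 0.3464.
spectral radius ρ = 0.6000; 0.6000 < 1 ⇒ converges.

0.6000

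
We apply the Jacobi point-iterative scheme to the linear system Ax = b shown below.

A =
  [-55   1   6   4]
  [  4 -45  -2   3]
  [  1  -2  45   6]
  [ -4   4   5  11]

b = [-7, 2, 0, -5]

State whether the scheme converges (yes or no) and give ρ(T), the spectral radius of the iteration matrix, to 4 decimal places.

yes, ρ = 0.3081

Split A = D + L + U, D = diag(-55, -45, 45, 11).
Jacobi T = -D⁻¹(L+U): T[0,1] = -(1)/(-55) = +0.0182; T[0,0] = 0.
  T[0,:] = [+0.0000  +0.0182  +0.1091  +0.0727]
  T[1,:] = [+0.0889  +0.0000  -0.0444  +0.0667]
  T[2,:] = [-0.0222  +0.0444  +0.0000  -0.1333]
  T[3,:] = [+0.3636  -0.3636  -0.4545  +0.0000]
|roots of det(T-λI)|: 0.3081, 0.1392, 0.1392, 0.0633.
ρ = 0.3081; 0.3081 < 1, so it converges for any x₀.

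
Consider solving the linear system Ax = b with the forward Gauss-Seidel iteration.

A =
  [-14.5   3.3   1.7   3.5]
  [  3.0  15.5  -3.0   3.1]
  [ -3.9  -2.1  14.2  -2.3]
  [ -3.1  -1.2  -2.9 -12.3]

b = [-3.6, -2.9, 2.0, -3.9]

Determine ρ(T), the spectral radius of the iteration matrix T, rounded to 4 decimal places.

Write A = D+L+U with D = diag(-14.5, 15.5, 14.2, -12.3).
GS T = -(D+L)⁻¹U: row 0 first, T[0,3] = -(3.5)/(-14.5) = +0.2414; later rows by forward substitution.
  T[0,:] = [+0.0000, +0.2276, +0.1172, +0.2414]
  T[1,:] = [+0.0000, -0.0440, +0.1709, -0.2467]
  T[2,:] = [+0.0000, +0.0560, +0.0575, +0.1918]
  T[3,:] = [+0.0000, -0.0663, -0.0598, -0.0820]
|roots of det(T-λI)|: 0.2021, 0.0943, 0.0943, 0.0000.
ρ(T) = max|λ| = 0.2021; 0.2021 < 1: convergent.

0.2021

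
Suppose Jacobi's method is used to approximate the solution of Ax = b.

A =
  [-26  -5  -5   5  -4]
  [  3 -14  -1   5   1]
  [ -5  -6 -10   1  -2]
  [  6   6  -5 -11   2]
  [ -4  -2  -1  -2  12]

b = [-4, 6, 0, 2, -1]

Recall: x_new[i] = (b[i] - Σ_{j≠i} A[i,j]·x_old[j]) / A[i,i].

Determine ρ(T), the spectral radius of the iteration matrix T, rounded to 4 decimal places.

0.7511

Split A = D + L + U, D = diag(-26, -14, -10, -11, 12).
Jacobi: T = -D⁻¹(L+U), T[3,4] = -(2)/(-11) = +0.1818; T[3,3] = 0.
  T[0,:] = [+0.0000 -0.1923 -0.1923 +0.1923 -0.1538]
  T[1,:] = [+0.2143 +0.0000 -0.0714 +0.3571 +0.0714]
  T[2,:] = [-0.5000 -0.6000 +0.0000 +0.1000 -0.2000]
  T[3,:] = [+0.5455 +0.5455 -0.4545 +0.0000 +0.1818]
  T[4,:] = [+0.3333 +0.1667 +0.0833 +0.1667 +0.0000]
|roots of det(T-λI)|: 0.7511, 0.4583, 0.4583, 0.0548, 0.0548.
spectral radius ρ = 0.7511; 0.7511 < 1 ⇒ converges.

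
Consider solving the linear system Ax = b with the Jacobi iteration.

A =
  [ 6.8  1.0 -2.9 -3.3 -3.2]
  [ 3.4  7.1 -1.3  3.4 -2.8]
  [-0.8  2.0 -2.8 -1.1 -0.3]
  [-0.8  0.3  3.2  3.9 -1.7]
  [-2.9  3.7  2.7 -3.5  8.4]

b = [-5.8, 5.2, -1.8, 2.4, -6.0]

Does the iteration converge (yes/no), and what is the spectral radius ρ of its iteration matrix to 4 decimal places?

Let D = diag(6.8, 7.1, -2.8, 3.9, 8.4); L, U the strict triangles.
T_J = -D⁻¹(L+U): T[4,3] = -(-3.5)/(8.4) = +0.4167; T[4,4] = 0.
  T[0,:] = [+0.0000  -0.1471  +0.4265  +0.4853  +0.4706]
  T[1,:] = [-0.4789  +0.0000  +0.1831  -0.4789  +0.3944]
  T[2,:] = [-0.2857  +0.7143  +0.0000  -0.3929  -0.1071]
  T[3,:] = [+0.2051  -0.0769  -0.8205  +0.0000  +0.4359]
  T[4,:] = [+0.3452  -0.4405  -0.3214  +0.4167  +0.0000]
eigenvalue magnitudes: 1.1882, 0.6042, 0.5046, 0.5046, 0.1376.
ρ = 1.1882; 1.1882 > 1: divergent.

no, ρ = 1.1882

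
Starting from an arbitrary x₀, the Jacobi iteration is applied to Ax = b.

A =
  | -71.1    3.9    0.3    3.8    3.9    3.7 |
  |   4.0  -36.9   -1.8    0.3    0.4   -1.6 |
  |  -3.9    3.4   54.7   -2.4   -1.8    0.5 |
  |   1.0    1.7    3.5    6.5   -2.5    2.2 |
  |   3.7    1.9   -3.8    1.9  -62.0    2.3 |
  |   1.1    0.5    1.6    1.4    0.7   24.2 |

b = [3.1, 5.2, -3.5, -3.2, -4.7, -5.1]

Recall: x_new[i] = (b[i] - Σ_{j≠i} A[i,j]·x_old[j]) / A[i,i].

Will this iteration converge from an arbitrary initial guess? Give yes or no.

Let D = diag(-71.1, -36.9, 54.7, 6.5, -62, 24.2); L, U the strict triangles.
T_J = -D⁻¹(L+U): T[0,3] = -(3.8)/(-71.1) = +0.0534; T[0,0] = 0.
  T[0,:] = [+0.0000 +0.0549 +0.0042 +0.0534 +0.0549 +0.0520]
  T[1,:] = [+0.1084 +0.0000 -0.0488 +0.0081 +0.0108 -0.0434]
  T[2,:] = [+0.0713 -0.0622 +0.0000 +0.0439 +0.0329 -0.0091]
  T[3,:] = [-0.1538 -0.2615 -0.5385 +0.0000 +0.3846 -0.3385]
  T[4,:] = [+0.0597 +0.0306 -0.0613 +0.0306 +0.0000 +0.0371]
  T[5,:] = [-0.0455 -0.0207 -0.0661 -0.0579 -0.0289 +0.0000]
|eigenvalues of T|: 0.1785, 0.1484, 0.1484, 0.0949, 0.0622, 0.0475.
spectral radius ρ = 0.1785; 0.1785 < 1: convergent.

yes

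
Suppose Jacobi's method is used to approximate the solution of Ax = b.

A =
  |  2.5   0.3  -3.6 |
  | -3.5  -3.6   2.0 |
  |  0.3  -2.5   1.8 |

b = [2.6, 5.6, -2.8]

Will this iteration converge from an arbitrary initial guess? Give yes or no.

no

Let D = diag(2.5, -3.6, 1.8); L, U the strict triangles.
T_J = -D⁻¹(L+U): T[0,1] = -(0.3)/(2.5) = -0.1200; T[0,0] = 0.
  T[0,:] = [+0.0000 -0.1200 +1.4400]
  T[1,:] = [-0.9722 +0.0000 +0.5556]
  T[2,:] = [-0.1667 +1.3889 +0.0000]
moduli |λ_i(T)| = 1.4183, 1.1676, 1.1676.
ρ(T) = max|λ| = 1.4183; 1.4183 > 1: divergent.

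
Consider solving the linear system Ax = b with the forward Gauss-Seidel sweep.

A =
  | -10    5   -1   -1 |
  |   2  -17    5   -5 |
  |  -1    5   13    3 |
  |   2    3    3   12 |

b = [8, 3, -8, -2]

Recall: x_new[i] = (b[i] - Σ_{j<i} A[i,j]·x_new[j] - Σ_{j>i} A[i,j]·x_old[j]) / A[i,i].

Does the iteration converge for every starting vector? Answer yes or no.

A = D + L + U where D = diag(-10, -17, 13, 12).
Gauss-Seidel: T = -(D+L)⁻¹U, row 0 first, T[0,3] = -(-1)/(-10) = -0.1000; later rows by forward substitution.
  T[0,:] = [+0.0000  +0.5000  -0.1000  -0.1000]
  T[1,:] = [+0.0000  +0.0588  +0.2824  -0.3059]
  T[2,:] = [+0.0000  +0.0158  -0.1163  -0.1208]
  T[3,:] = [+0.0000  -0.1020  -0.0248  +0.1233]
|eigenvalues of T|: 0.3020, 0.1368, 0.1368, 0.0000.
ρ(T) = max|λ| = 0.3020; 0.3020 < 1 ⇒ converges.

yes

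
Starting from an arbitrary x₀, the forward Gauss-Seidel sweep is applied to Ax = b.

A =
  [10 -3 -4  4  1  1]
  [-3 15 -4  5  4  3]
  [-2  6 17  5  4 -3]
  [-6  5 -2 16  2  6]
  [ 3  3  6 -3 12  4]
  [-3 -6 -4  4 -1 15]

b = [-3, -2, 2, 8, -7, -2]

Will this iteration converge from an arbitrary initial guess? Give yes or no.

yes

Let D = diag(10, 15, 17, 16, 12, 15); L, U the strict triangles.
T_GS = -(D+L)⁻¹U: row 0 first, T[0,5] = -(1)/(10) = -0.1000; later rows by forward substitution.
  T[0,:] = [+0.0000 +0.3000 +0.4000 -0.4000 -0.1000 -0.1000]
  T[1,:] = [+0.0000 +0.0600 +0.3467 -0.4133 -0.2867 -0.2200]
  T[2,:] = [+0.0000 +0.0141 -0.0753 -0.1953 -0.1459 +0.2424]
  T[3,:] = [+0.0000 +0.0955 +0.0323 -0.0452 -0.0912 -0.3135]
  T[4,:] = [+0.0000 -0.0732 -0.1410 +0.2897 +0.1468 -0.4529]
  T[5,:] = [+0.0000 +0.0574 +0.1806 -0.2660 -0.1395 +0.0100]
moduli |λ_i(T)| = 0.5059, 0.2027, 0.2027, 0.1138, 0.0829, 0.0000.
ρ(T) = max|λ| = 0.5059; 0.5059 < 1 ⇒ converges.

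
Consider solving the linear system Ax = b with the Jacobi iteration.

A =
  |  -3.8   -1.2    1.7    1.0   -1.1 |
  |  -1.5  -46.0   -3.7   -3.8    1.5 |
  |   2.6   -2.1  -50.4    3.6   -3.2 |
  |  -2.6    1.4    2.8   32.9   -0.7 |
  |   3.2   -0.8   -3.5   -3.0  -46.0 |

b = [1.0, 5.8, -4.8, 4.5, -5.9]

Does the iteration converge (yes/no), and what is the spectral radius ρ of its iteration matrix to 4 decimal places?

yes, ρ = 0.2550

Diagonal D = diag(-3.8, -46, -50.4, 32.9, -46); L, U strict lower/upper.
Jacobi: T = -D⁻¹(L+U), T[1,0] = -(-1.5)/(-46) = -0.0326; T[1,1] = 0.
  T[0,:] = [+0.0000  -0.3158  +0.4474  +0.2632  -0.2895]
  T[1,:] = [-0.0326  +0.0000  -0.0804  -0.0826  +0.0326]
  T[2,:] = [+0.0516  -0.0417  +0.0000  +0.0714  -0.0635]
  T[3,:] = [+0.0790  -0.0426  -0.0851  +0.0000  +0.0213]
  T[4,:] = [+0.0696  -0.0174  -0.0761  -0.0652  +0.0000]
moduli |λ_i(T)| = 0.2550, 0.1198, 0.1198, 0.0640, 0.0640.
ρ = 0.2550; 0.2550 < 1, so it converges for any x₀.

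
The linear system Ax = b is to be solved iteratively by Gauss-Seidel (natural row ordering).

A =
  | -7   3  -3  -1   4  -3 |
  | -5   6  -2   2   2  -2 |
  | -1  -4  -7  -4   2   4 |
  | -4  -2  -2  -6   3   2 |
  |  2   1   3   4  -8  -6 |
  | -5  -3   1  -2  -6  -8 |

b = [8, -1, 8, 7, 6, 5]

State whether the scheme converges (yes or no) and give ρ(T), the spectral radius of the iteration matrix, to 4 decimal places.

no, ρ = 1.1632

Write A = D+L+U with D = diag(-7, 6, -7, -6, -8, -8).
GS T = -(D+L)⁻¹U: row 0 first, T[0,4] = -(4)/(-7) = +0.5714; later rows by forward substitution.
  T[0,:] = [+0.0000 +0.4286 -0.4286 -0.1429 +0.5714 -0.4286]
  T[1,:] = [+0.0000 +0.3571 -0.0238 -0.4524 +0.1429 -0.0238]
  T[2,:] = [+0.0000 -0.2653 +0.0748 -0.2925 +0.1224 +0.6463]
  T[3,:] = [+0.0000 -0.3163 +0.2687 +0.3435 +0.0306 +0.4116]
  T[4,:] = [+0.0000 -0.1059 +0.0523 -0.0302 +0.2219 -0.4120]
  T[5,:] = [+0.0000 -0.2765 +0.1797 +0.1591 -0.5695 +0.5637]
|eigenvalues of T|: 1.1632, 0.5664, 0.3116, 0.3116, 0.2992, 0.0000.
spectral radius ρ = 1.1632; 1.1632 > 1 ⇒ diverges.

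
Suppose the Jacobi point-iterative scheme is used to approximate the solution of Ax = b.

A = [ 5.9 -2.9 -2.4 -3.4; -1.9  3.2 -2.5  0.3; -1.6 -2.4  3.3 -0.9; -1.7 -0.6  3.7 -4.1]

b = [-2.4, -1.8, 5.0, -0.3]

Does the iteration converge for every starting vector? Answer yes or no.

no

Split A = D + L + U, D = diag(5.9, 3.2, 3.3, -4.1).
Jacobi: T = -D⁻¹(L+U), T[1,0] = -(-1.9)/(3.2) = +0.5938; T[1,1] = 0.
  T[0,:] = [+0.0000 +0.4915 +0.4068 +0.5763]
  T[1,:] = [+0.5938 +0.0000 +0.7812 -0.0938]
  T[2,:] = [+0.4848 +0.7273 +0.0000 +0.2727]
  T[3,:] = [-0.4146 -0.1463 +0.9024 +0.0000]
|λ(T)| sorted: 1.2480, 0.9065, 0.4121, 0.4121.
ρ = 1.2480; 1.2480 > 1: divergent.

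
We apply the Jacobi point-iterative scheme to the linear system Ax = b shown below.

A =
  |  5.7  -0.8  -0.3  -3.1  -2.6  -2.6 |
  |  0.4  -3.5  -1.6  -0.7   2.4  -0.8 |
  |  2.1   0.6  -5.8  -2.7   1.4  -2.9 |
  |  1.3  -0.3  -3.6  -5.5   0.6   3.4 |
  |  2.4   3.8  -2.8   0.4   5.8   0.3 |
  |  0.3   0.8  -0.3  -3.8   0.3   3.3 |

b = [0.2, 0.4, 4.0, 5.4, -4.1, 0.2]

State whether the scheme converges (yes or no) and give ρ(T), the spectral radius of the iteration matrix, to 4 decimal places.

Diagonal D = diag(5.7, -3.5, -5.8, -5.5, 5.8, 3.3); L, U strict lower/upper.
Jacobi: T = -D⁻¹(L+U), T[0,4] = -(-2.6)/(5.7) = +0.4561; T[0,0] = 0.
  T[0,:] = [+0.0000  +0.1404  +0.0526  +0.5439  +0.4561  +0.4561]
  T[1,:] = [+0.1143  +0.0000  -0.4571  -0.2000  +0.6857  -0.2286]
  T[2,:] = [+0.3621  +0.1034  +0.0000  -0.4655  +0.2414  -0.5000]
  T[3,:] = [+0.2364  -0.0545  -0.6545  +0.0000  +0.1091  +0.6182]
  T[4,:] = [-0.4138  -0.6552  +0.4828  -0.0690  +0.0000  -0.0517]
  T[5,:] = [-0.0909  -0.2424  +0.0909  +1.1515  -0.0909  +0.0000]
|λ(T)| sorted: 1.1828, 0.8064, 0.8064, 0.7587, 0.7587, 0.3085.
ρ = 1.1828; 1.1828 > 1, so it fails to converge.

no, ρ = 1.1828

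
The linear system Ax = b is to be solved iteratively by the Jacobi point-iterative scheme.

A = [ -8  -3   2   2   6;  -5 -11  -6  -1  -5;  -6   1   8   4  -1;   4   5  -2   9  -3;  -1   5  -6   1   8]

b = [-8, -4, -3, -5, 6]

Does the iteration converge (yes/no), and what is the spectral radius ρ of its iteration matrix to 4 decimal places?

no, ρ = 1.2773

A = D + L + U where D = diag(-8, -11, 8, 9, 8).
Jacobi: T = -D⁻¹(L+U), T[3,1] = -(5)/(9) = -0.5556; T[3,3] = 0.
  T[0,:] = [+0.0000 -0.3750 +0.2500 +0.2500 +0.7500]
  T[1,:] = [-0.4545 +0.0000 -0.5455 -0.0909 -0.4545]
  T[2,:] = [+0.7500 -0.1250 +0.0000 -0.5000 +0.1250]
  T[3,:] = [-0.4444 -0.5556 +0.2222 +0.0000 +0.3333]
  T[4,:] = [+0.1250 -0.6250 +0.7500 -0.1250 +0.0000]
|eigenvalues of T|: 1.2773, 0.6571, 0.6571, 0.5251, 0.2310.
spectral radius ρ = 1.2773; 1.2773 > 1 ⇒ diverges.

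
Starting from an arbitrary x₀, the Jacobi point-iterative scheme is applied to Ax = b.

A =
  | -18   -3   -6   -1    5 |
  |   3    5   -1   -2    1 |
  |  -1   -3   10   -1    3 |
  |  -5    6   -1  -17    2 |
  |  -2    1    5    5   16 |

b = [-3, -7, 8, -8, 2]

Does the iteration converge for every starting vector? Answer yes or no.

yes

Let D = diag(-18, 5, 10, -17, 16); L, U the strict triangles.
Jacobi T = -D⁻¹(L+U): T[2,0] = -(-1)/(10) = +0.1000; T[2,2] = 0.
  T[0,:] = [+0.0000, -0.1667, -0.3333, -0.0556, +0.2778]
  T[1,:] = [-0.6000, +0.0000, +0.2000, +0.4000, -0.2000]
  T[2,:] = [+0.1000, +0.3000, +0.0000, +0.1000, -0.3000]
  T[3,:] = [-0.2941, +0.3529, -0.0588, +0.0000, +0.1176]
  T[4,:] = [+0.1250, -0.0625, -0.3125, -0.3125, +0.0000]
eigenvalue magnitudes: 0.8323, 0.3786, 0.3786, 0.3101, 0.3101.
spectral radius ρ = 0.8323; 0.8323 < 1 ⇒ converges.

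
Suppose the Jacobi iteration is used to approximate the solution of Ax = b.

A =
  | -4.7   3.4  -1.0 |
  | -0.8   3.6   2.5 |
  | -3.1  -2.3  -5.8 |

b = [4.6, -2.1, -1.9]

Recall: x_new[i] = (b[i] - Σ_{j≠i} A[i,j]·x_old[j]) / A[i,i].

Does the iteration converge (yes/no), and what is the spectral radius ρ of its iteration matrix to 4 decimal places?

Split A = D + L + U, D = diag(-4.7, 3.6, -5.8).
Jacobi T = -D⁻¹(L+U): T[1,2] = -(2.5)/(3.6) = -0.6944; T[1,1] = 0.
  T[0,:] = [+0.0000, +0.7234, -0.2128]
  T[1,:] = [+0.2222, +0.0000, -0.6944]
  T[2,:] = [-0.5345, -0.3966, +0.0000]
|eigenvalues of T|: 0.9272, 0.5566, 0.5566.
ρ(T) = max|λ| = 0.9272; 0.9272 < 1 ⇒ converges.

yes, ρ = 0.9272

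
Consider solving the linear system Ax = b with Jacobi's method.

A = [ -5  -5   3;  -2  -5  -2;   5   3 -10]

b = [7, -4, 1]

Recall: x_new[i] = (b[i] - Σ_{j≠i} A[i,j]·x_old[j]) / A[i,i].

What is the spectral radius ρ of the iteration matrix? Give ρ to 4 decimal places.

Write A = D+L+U with D = diag(-5, -5, -10).
Jacobi: T = -D⁻¹(L+U), T[1,2] = -(-2)/(-5) = -0.4000; T[1,1] = 0.
  T[0,:] = [+0.0000, -1.0000, +0.6000]
  T[1,:] = [-0.4000, +0.0000, -0.4000]
  T[2,:] = [+0.5000, +0.3000, +0.0000]
|λ(T)| sorted: 0.8543, 0.6078, 0.2465.
ρ(T) = max|λ| = 0.8543; 0.8543 < 1 ⇒ converges.

0.8543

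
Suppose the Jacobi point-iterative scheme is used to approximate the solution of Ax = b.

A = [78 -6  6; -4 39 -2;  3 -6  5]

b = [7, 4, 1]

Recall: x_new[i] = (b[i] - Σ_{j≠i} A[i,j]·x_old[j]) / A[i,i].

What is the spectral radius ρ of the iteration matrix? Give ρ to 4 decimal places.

0.3828

Let D = diag(78, 39, 5); L, U the strict triangles.
Jacobi T = -D⁻¹(L+U): T[1,0] = -(-4)/(39) = +0.1026; T[1,1] = 0.
  T[0,:] = [+0.0000  +0.0769  -0.0769]
  T[1,:] = [+0.1026  +0.0000  +0.0513]
  T[2,:] = [-0.6000  +1.2000  +0.0000]
|eigenvalues of T|: 0.3828, 0.2669, 0.1158.
spectral radius ρ = 0.3828; 0.3828 < 1, so it converges for any x₀.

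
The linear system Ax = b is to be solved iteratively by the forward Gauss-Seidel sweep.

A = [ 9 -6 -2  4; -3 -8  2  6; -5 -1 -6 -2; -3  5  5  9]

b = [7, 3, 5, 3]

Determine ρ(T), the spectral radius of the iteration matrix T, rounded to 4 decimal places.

Let D = diag(9, -8, -6, 9); L, U the strict triangles.
Gauss-Seidel: T = -(D+L)⁻¹U, row 0 first, T[0,3] = -(4)/(9) = -0.4444; later rows by forward substitution.
  T[0,:] = [+0.0000, +0.6667, +0.2222, -0.4444]
  T[1,:] = [+0.0000, -0.2500, +0.1667, +0.9167]
  T[2,:] = [+0.0000, -0.5139, -0.2130, -0.1157]
  T[3,:] = [+0.0000, +0.6466, +0.0998, -0.5931]
moduli |λ_i(T)| = 1.2076, 0.1238, 0.1238, 0.0000.
spectral radius ρ = 1.2076; 1.2076 > 1, so it fails to converge.

1.2076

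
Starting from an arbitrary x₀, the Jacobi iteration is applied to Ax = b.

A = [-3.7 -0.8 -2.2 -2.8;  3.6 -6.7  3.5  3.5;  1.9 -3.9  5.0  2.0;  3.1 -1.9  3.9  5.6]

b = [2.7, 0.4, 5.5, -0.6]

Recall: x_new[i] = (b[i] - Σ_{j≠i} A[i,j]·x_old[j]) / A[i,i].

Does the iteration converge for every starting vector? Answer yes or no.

no

Write A = D+L+U with D = diag(-3.7, -6.7, 5, 5.6).
T_J = -D⁻¹(L+U): T[1,3] = -(3.5)/(-6.7) = +0.5224; T[1,1] = 0.
  T[0,:] = [+0.0000  -0.2162  -0.5946  -0.7568]
  T[1,:] = [+0.5373  +0.0000  +0.5224  +0.5224]
  T[2,:] = [-0.3800  +0.7800  +0.0000  -0.4000]
  T[3,:] = [-0.5536  +0.3393  -0.6964  +0.0000]
|roots of det(T-λI)|: 1.4671, 0.6343, 0.4818, 0.4818.
spectral radius ρ = 1.4671; 1.4671 > 1: divergent.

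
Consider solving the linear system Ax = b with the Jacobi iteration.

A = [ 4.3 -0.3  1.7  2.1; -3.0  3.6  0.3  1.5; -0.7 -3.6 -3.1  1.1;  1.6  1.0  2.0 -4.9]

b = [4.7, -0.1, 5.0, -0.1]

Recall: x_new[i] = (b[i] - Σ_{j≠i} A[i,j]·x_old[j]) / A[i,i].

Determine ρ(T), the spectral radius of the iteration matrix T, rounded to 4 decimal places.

0.9073

Let D = diag(4.3, 3.6, -3.1, -4.9); L, U the strict triangles.
Jacobi: T = -D⁻¹(L+U), T[3,0] = -(1.6)/(-4.9) = +0.3265; T[3,3] = 0.
  T[0,:] = [+0.0000 +0.0698 -0.3953 -0.4884]
  T[1,:] = [+0.8333 +0.0000 -0.0833 -0.4167]
  T[2,:] = [-0.2258 -1.1613 +0.0000 +0.3548]
  T[3,:] = [+0.3265 +0.2041 +0.4082 +0.0000]
|λ(T)| sorted: 0.9073, 0.7137, 0.7137, 0.2625.
ρ = 0.9073; 0.9073 < 1: convergent.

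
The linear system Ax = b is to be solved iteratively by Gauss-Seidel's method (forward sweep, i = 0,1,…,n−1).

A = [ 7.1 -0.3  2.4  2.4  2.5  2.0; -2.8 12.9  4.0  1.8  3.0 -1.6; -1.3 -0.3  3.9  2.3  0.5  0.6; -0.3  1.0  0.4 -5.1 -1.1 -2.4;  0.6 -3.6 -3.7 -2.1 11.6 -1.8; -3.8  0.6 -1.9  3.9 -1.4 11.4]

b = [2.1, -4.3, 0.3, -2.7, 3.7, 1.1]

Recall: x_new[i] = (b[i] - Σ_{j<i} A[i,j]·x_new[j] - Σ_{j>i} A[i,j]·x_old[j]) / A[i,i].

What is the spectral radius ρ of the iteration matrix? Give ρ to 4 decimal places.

A = D + L + U where D = diag(7.1, 12.9, 3.9, -5.1, 11.6, 11.4).
Gauss-Seidel: T = -(D+L)⁻¹U, row 0 first, T[0,2] = -(2.4)/(7.1) = -0.3380; later rows by forward substitution.
  T[0,:] = [+0.0000 +0.0423 -0.3380 -0.3380 -0.3521 -0.2817]
  T[1,:] = [+0.0000 +0.0092 -0.3834 -0.2129 -0.3090 +0.0629]
  T[2,:] = [+0.0000 +0.0148 -0.1422 -0.7188 -0.2693 -0.2429]
  T[3,:] = [+0.0000 +0.0005 -0.0665 -0.0782 -0.2767 -0.4607]
  T[4,:] = [+0.0000 +0.0055 -0.1589 -0.2920 -0.2137 +0.0284]
  T[5,:] = [+0.0000 +0.0166 -0.1130 -0.2304 -0.0776 +0.0234]
|roots of det(T-λI)|: 0.7620, 0.2506, 0.2506, 0.0646, 0.0279, 0.0000.
spectral radius ρ = 0.7620; 0.7620 < 1, so it converges for any x₀.

0.7620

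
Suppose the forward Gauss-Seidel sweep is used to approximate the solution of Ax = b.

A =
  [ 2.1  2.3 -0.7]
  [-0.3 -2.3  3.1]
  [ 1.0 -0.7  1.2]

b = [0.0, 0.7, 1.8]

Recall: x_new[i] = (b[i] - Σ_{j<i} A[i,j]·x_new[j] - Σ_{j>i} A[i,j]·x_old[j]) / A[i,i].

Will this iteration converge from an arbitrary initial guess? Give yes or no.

Split A = D + L + U, D = diag(2.1, -2.3, 1.2).
GS T = -(D+L)⁻¹U: row 0 first, T[0,2] = -(-0.7)/(2.1) = +0.3333; later rows by forward substitution.
  T[0,:] = [+0.0000, -1.0952, +0.3333]
  T[1,:] = [+0.0000, +0.1429, +1.3043]
  T[2,:] = [+0.0000, +0.9960, +0.4831]
|eigenvalues of T|: 1.4654, 0.8395, 0.0000.
ρ = 1.4654; 1.4654 > 1 ⇒ diverges.

no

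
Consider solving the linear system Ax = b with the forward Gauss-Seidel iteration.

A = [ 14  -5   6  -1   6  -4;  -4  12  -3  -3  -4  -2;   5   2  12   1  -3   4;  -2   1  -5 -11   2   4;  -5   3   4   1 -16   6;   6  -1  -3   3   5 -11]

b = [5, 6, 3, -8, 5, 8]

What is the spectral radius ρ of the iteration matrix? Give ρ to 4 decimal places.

Diagonal D = diag(14, 12, 12, -11, -16, -11); L, U strict lower/upper.
Gauss-Seidel: T = -(D+L)⁻¹U, row 0 first, T[0,4] = -(6)/(14) = -0.4286; later rows by forward substitution.
  T[0,:] = [+0.0000 +0.3571 -0.4286 +0.0714 -0.4286 +0.2857]
  T[1,:] = [+0.0000 +0.1190 +0.1071 +0.2738 +0.1905 +0.2619]
  T[2,:] = [+0.0000 -0.1687 +0.1607 -0.1587 +0.3968 -0.4960]
  T[3,:] = [+0.0000 +0.0225 +0.0146 +0.0841 +0.0967 +0.5610]
  T[4,:] = [+0.0000 -0.1300 +0.1951 -0.0054 +0.2749 +0.2459]
  T[5,:] = [+0.0000 +0.1770 -0.1947 +0.0778 -0.2080 +0.5321]
moduli |λ_i(T)| = 0.8654, 0.2770, 0.2770, 0.1108, 0.0376, 0.0000.
ρ(T) = max|λ| = 0.8654; 0.8654 < 1, so it converges for any x₀.

0.8654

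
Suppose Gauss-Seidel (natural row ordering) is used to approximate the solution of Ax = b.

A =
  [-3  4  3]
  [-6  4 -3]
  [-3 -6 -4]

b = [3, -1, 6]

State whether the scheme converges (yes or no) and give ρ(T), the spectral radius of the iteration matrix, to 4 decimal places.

Diagonal D = diag(-3, 4, -4); L, U strict lower/upper.
GS T = -(D+L)⁻¹U: row 0 first, T[0,1] = -(4)/(-3) = +1.3333; later rows by forward substitution.
  T[0,:] = [+0.0000, +1.3333, +1.0000]
  T[1,:] = [+0.0000, +2.0000, +2.2500]
  T[2,:] = [+0.0000, -4.0000, -4.1250]
|λ(T)| sorted: 1.6781, 0.4469, 0.0000.
spectral radius ρ = 1.6781; 1.6781 > 1 ⇒ diverges.

no, ρ = 1.6781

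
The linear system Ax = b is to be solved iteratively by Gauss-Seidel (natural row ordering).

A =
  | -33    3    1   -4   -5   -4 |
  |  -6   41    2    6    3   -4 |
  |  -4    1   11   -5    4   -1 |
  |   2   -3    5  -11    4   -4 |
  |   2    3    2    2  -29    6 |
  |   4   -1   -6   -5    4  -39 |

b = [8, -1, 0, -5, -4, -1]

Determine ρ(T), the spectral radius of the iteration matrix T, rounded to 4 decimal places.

0.3436

Write A = D+L+U with D = diag(-33, 41, 11, -11, -29, -39).
GS T = -(D+L)⁻¹U: row 0 first, T[0,5] = -(-4)/(-33) = -0.1212; later rows by forward substitution.
  T[0,:] = [+0.0000, +0.0909, +0.0303, -0.1212, -0.1515, -0.1212]
  T[1,:] = [+0.0000, +0.0133, -0.0443, -0.1641, -0.0953, +0.0798]
  T[2,:] = [+0.0000, +0.0318, +0.0151, +0.4254, -0.4101, +0.0396]
  T[3,:] = [+0.0000, +0.0274, +0.0244, +0.2161, +0.1757, -0.3895]
  T[4,:] = [+0.0000, +0.0117, +0.0002, +0.0189, -0.0365, +0.1827]
  T[5,:] = [+0.0000, +0.0018, -0.0012, -0.0994, +0.0237, +0.0481]
eigenvalue magnitudes: 0.3436, 0.1860, 0.0634, 0.0619, 0.0619, 0.0000.
ρ = 0.3436; 0.3436 < 1 ⇒ converges.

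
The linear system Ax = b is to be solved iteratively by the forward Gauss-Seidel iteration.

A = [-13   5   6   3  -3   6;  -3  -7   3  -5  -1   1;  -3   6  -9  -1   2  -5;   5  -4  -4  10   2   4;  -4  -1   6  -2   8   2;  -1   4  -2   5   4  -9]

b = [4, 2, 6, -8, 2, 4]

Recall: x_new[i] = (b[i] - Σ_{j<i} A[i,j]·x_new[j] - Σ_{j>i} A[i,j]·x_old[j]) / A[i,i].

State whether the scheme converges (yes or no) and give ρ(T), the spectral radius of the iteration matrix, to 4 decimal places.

no, ρ = 1.3291

Diagonal D = diag(-13, -7, -9, 10, 8, -9); L, U strict lower/upper.
GS T = -(D+L)⁻¹U: row 0 first, T[0,1] = -(5)/(-13) = +0.3846; later rows by forward substitution.
  T[0,:] = [+0.0000 +0.3846 +0.4615 +0.2308 -0.2308 +0.4615]
  T[1,:] = [+0.0000 -0.1648 +0.2308 -0.8132 -0.0440 -0.0549]
  T[2,:] = [+0.0000 -0.2381 -0.0000 -0.7302 +0.2698 -0.7460]
  T[3,:] = [+0.0000 -0.3535 -0.1385 -0.7327 +0.0057 -0.9512]
  T[4,:] = [+0.0000 +0.2619 +0.2250 +0.3782 -0.3218 +0.2956]
  T[5,:] = [+0.0000 -0.1431 +0.0744 -0.4638 -0.1937 -0.3069]
|λ(T)| sorted: 1.3291, 0.5833, 0.3028, 0.0776, 0.0056, 0.0000.
spectral radius ρ = 1.3291; 1.3291 > 1: divergent.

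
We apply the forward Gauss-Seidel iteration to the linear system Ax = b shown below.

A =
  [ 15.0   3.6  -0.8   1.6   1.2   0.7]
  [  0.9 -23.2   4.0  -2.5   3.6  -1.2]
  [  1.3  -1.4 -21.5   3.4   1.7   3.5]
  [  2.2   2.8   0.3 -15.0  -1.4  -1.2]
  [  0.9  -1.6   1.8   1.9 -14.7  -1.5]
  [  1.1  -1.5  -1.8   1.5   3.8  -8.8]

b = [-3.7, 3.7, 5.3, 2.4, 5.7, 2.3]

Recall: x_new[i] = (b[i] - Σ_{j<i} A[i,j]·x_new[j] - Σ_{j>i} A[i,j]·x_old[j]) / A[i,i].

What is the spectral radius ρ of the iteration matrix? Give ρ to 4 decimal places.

Diagonal D = diag(15, -23.2, -21.5, -15, -14.7, -8.8); L, U strict lower/upper.
Gauss-Seidel: T = -(D+L)⁻¹U, row 0 first, T[0,4] = -(1.2)/(15) = -0.0800; later rows by forward substitution.
  T[0,:] = [+0.0000  -0.2400  +0.0533  -0.1067  -0.0800  -0.0467]
  T[1,:] = [+0.0000  -0.0093  +0.1745  -0.1119  +0.1521  -0.0535]
  T[2,:] = [+0.0000  -0.0139  -0.0081  +0.1590  +0.0643  +0.1635]
  T[3,:] = [+0.0000  -0.0372  +0.0402  -0.0334  -0.0754  -0.0936]
  T[4,:] = [+0.0000  -0.0202  -0.0115  +0.0208  -0.0233  -0.0912]
  T[5,:] = [+0.0000  -0.0406  -0.0195  -0.0235  -0.0720  -0.0855]
|roots of det(T-λI)|: 0.2171, 0.0904, 0.0904, 0.0663, 0.0663, 0.0000.
spectral radius ρ = 0.2171; 0.2171 < 1 ⇒ converges.

0.2171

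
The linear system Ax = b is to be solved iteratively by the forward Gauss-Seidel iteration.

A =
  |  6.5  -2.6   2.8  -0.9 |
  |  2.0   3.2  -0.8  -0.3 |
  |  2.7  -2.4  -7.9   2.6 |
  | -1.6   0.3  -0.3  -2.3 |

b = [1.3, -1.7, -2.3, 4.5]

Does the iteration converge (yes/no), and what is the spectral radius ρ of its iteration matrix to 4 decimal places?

Write A = D+L+U with D = diag(6.5, 3.2, -7.9, -2.3).
GS T = -(D+L)⁻¹U: row 0 first, T[0,3] = -(-0.9)/(6.5) = +0.1385; later rows by forward substitution.
  T[0,:] = [+0.0000 +0.4000 -0.4308 +0.1385]
  T[1,:] = [+0.0000 -0.2500 +0.5192 +0.0072]
  T[2,:] = [+0.0000 +0.2127 -0.3050 +0.3742]
  T[3,:] = [+0.0000 -0.3386 +0.4072 -0.1442]
|eigenvalues of T|: 0.8527, 0.1639, 0.1639, 0.0000.
ρ = 0.8527; 0.8527 < 1 ⇒ converges.

yes, ρ = 0.8527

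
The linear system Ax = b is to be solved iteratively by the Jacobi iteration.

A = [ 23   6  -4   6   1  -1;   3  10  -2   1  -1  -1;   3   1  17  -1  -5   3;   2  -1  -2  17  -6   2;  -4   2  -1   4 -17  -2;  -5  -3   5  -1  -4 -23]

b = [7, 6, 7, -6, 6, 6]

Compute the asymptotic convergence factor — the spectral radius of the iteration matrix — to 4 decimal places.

Let D = diag(23, 10, 17, 17, -17, -23); L, U the strict triangles.
Jacobi: T = -D⁻¹(L+U), T[1,4] = -(-1)/(10) = +0.1000; T[1,1] = 0.
  T[0,:] = [+0.0000  -0.2609  +0.1739  -0.2609  -0.0435  +0.0435]
  T[1,:] = [-0.3000  +0.0000  +0.2000  -0.1000  +0.1000  +0.1000]
  T[2,:] = [-0.1765  -0.0588  +0.0000  +0.0588  +0.2941  -0.1765]
  T[3,:] = [-0.1176  +0.0588  +0.1176  +0.0000  +0.3529  -0.1176]
  T[4,:] = [-0.2353  +0.1176  -0.0588  +0.2353  +0.0000  -0.1176]
  T[5,:] = [-0.2174  -0.1304  +0.2174  -0.0435  -0.1739  +0.0000]
moduli |λ_i(T)| = 0.5023, 0.2866, 0.2866, 0.1017, 0.1013, 0.1013.
spectral radius ρ = 0.5023; 0.5023 < 1 ⇒ converges.

0.5023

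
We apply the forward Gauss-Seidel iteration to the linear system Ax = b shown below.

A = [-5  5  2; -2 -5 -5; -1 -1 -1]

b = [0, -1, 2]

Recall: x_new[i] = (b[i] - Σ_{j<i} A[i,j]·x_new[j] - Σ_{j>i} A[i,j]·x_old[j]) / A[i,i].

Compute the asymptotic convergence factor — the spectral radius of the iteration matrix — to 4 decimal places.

1.1961

A = D + L + U where D = diag(-5, -5, -1).
GS T = -(D+L)⁻¹U: row 0 first, T[0,1] = -(5)/(-5) = +1.0000; later rows by forward substitution.
  T[0,:] = [+0.0000  +1.0000  +0.4000]
  T[1,:] = [+0.0000  -0.4000  -1.1600]
  T[2,:] = [+0.0000  -0.6000  +0.7600]
moduli |λ_i(T)| = 1.1961, 0.8361, 0.0000.
ρ = 1.1961; 1.1961 > 1, so it fails to converge.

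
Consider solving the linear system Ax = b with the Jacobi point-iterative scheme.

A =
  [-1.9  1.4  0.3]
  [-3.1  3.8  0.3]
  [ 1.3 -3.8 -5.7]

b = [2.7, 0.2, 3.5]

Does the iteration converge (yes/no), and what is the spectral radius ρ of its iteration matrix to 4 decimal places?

Let D = diag(-1.9, 3.8, -5.7); L, U the strict triangles.
Jacobi T = -D⁻¹(L+U): T[2,1] = -(-3.8)/(-5.7) = -0.6667; T[2,2] = 0.
  T[0,:] = [+0.0000 +0.7368 +0.1579]
  T[1,:] = [+0.8158 +0.0000 -0.0789]
  T[2,:] = [+0.2281 -0.6667 +0.0000]
|λ(T)| sorted: 0.8947, 0.7463, 0.1485.
ρ = 0.8947; 0.8947 < 1: convergent.

yes, ρ = 0.8947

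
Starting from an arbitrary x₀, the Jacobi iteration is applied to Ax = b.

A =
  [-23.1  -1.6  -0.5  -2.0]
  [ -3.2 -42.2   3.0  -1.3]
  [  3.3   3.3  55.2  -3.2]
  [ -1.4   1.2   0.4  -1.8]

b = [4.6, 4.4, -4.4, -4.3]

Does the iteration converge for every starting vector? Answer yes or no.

yes

Let D = diag(-23.1, -42.2, 55.2, -1.8); L, U the strict triangles.
T_J = -D⁻¹(L+U): T[0,3] = -(-2)/(-23.1) = -0.0866; T[0,0] = 0.
  T[0,:] = [+0.0000 -0.0693 -0.0216 -0.0866]
  T[1,:] = [-0.0758 +0.0000 +0.0711 -0.0308]
  T[2,:] = [-0.0598 -0.0598 +0.0000 +0.0580]
  T[3,:] = [-0.7778 +0.6667 +0.2222 +0.0000]
moduli |λ_i(T)| = 0.3094, 0.1953, 0.1070, 0.1070.
ρ = 0.3094; 0.3094 < 1: convergent.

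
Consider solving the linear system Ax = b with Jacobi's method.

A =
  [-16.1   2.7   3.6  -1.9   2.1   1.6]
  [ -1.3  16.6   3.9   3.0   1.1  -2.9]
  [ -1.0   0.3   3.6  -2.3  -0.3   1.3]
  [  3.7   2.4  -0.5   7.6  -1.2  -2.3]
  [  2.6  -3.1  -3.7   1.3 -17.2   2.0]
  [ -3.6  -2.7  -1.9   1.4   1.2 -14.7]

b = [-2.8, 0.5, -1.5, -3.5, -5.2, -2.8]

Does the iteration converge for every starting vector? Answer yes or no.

yes

Diagonal D = diag(-16.1, 16.6, 3.6, 7.6, -17.2, -14.7); L, U strict lower/upper.
Jacobi: T = -D⁻¹(L+U), T[2,4] = -(-0.3)/(3.6) = +0.0833; T[2,2] = 0.
  T[0,:] = [+0.0000, +0.1677, +0.2236, -0.1180, +0.1304, +0.0994]
  T[1,:] = [+0.0783, +0.0000, -0.2349, -0.1807, -0.0663, +0.1747]
  T[2,:] = [+0.2778, -0.0833, +0.0000, +0.6389, +0.0833, -0.3611]
  T[3,:] = [-0.4868, -0.3158, +0.0658, +0.0000, +0.1579, +0.3026]
  T[4,:] = [+0.1512, -0.1802, -0.2151, +0.0756, +0.0000, +0.1163]
  T[5,:] = [-0.2449, -0.1837, -0.1293, +0.0952, +0.0816, +0.0000]
|eigenvalues of T|: 0.6266, 0.4476, 0.2606, 0.2606, 0.2105, 0.0644.
ρ(T) = max|λ| = 0.6266; 0.6266 < 1 ⇒ converges.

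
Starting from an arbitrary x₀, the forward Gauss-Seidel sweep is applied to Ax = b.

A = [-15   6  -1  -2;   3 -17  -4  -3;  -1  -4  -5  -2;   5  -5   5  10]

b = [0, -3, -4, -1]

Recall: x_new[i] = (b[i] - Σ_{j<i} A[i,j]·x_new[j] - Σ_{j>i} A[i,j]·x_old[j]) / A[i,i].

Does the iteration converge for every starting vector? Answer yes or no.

yes

Write A = D+L+U with D = diag(-15, -17, -5, 10).
GS T = -(D+L)⁻¹U: row 0 first, T[0,2] = -(-1)/(-15) = -0.0667; later rows by forward substitution.
  T[0,:] = [+0.0000, +0.4000, -0.0667, -0.1333]
  T[1,:] = [+0.0000, +0.0706, -0.2471, -0.2000]
  T[2,:] = [+0.0000, -0.1365, +0.2110, -0.2133]
  T[3,:] = [+0.0000, -0.0965, -0.1957, +0.0733]
moduli |λ_i(T)| = 0.3805, 0.2356, 0.2100, 0.0000.
ρ(T) = max|λ| = 0.3805; 0.3805 < 1: convergent.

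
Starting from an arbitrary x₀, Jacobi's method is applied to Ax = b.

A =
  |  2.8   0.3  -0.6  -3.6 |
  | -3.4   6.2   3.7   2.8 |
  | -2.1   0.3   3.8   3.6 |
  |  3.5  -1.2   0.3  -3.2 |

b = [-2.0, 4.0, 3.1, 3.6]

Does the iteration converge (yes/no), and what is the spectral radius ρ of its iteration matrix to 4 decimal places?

no, ρ = 1.4163

Split A = D + L + U, D = diag(2.8, 6.2, 3.8, -3.2).
T_J = -D⁻¹(L+U): T[0,1] = -(0.3)/(2.8) = -0.1071; T[0,0] = 0.
  T[0,:] = [+0.0000 -0.1071 +0.2143 +1.2857]
  T[1,:] = [+0.5484 +0.0000 -0.5968 -0.4516]
  T[2,:] = [+0.5526 -0.0789 +0.0000 -0.9474]
  T[3,:] = [+1.0938 -0.3750 +0.0938 +0.0000]
|λ(T)| sorted: 1.4163, 1.0570, 0.1802, 0.1802.
ρ(T) = max|λ| = 1.4163; 1.4163 > 1, so it fails to converge.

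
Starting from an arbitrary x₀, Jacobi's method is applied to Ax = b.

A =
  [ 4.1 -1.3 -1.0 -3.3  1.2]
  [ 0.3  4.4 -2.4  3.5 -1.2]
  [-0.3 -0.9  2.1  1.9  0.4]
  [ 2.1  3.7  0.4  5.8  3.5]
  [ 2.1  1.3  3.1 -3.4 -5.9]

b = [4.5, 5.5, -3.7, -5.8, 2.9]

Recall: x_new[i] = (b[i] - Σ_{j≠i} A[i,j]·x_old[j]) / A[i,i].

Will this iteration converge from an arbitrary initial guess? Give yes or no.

Write A = D+L+U with D = diag(4.1, 4.4, 2.1, 5.8, -5.9).
Jacobi T = -D⁻¹(L+U): T[2,3] = -(1.9)/(2.1) = -0.9048; T[2,2] = 0.
  T[0,:] = [+0.0000, +0.3171, +0.2439, +0.8049, -0.2927]
  T[1,:] = [-0.0682, +0.0000, +0.5455, -0.7955, +0.2727]
  T[2,:] = [+0.1429, +0.4286, +0.0000, -0.9048, -0.1905]
  T[3,:] = [-0.3621, -0.6379, -0.0690, +0.0000, -0.6034]
  T[4,:] = [+0.3559, +0.2203, +0.5254, -0.5763, +0.0000]
|roots of det(T-λI)|: 1.2875, 0.7422, 0.7422, 0.5006, 0.5006.
ρ = 1.2875; 1.2875 > 1 ⇒ diverges.

no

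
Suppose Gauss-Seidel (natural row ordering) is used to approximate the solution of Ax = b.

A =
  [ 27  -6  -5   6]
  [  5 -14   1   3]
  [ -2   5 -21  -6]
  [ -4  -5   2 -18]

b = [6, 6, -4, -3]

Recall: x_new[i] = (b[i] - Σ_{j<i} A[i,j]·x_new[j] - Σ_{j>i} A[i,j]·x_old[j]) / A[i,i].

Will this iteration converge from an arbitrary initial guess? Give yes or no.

Let D = diag(27, -14, -21, -18); L, U the strict triangles.
T_GS = -(D+L)⁻¹U: row 0 first, T[0,1] = -(-6)/(27) = +0.2222; later rows by forward substitution.
  T[0,:] = [+0.0000, +0.2222, +0.1852, -0.2222]
  T[1,:] = [+0.0000, +0.0794, +0.1376, +0.1349]
  T[2,:] = [+0.0000, -0.0023, +0.0151, -0.2324]
  T[3,:] = [+0.0000, -0.0717, -0.0777, -0.0139]
|roots of det(T-λI)|: 0.1663, 0.0779, 0.0779, 0.0000.
ρ = 0.1663; 0.1663 < 1: convergent.

yes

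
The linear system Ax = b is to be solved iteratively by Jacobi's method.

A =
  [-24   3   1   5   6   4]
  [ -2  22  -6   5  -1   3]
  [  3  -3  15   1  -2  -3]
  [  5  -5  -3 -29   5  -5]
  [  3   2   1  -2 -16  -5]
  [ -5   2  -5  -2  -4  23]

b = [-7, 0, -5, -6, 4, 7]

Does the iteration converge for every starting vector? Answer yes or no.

A = D + L + U where D = diag(-24, 22, 15, -29, -16, 23).
T_J = -D⁻¹(L+U): T[2,5] = -(-3)/(15) = +0.2000; T[2,2] = 0.
  T[0,:] = [+0.0000 +0.1250 +0.0417 +0.2083 +0.2500 +0.1667]
  T[1,:] = [+0.0909 +0.0000 +0.2727 -0.2273 +0.0455 -0.1364]
  T[2,:] = [-0.2000 +0.2000 +0.0000 -0.0667 +0.1333 +0.2000]
  T[3,:] = [+0.1724 -0.1724 -0.1034 +0.0000 +0.1724 -0.1724]
  T[4,:] = [+0.1875 +0.1250 +0.0625 -0.1250 +0.0000 -0.3125]
  T[5,:] = [+0.2174 -0.0870 +0.2174 +0.0870 +0.1739 +0.0000]
moduli |λ_i(T)| = 0.5243, 0.3454, 0.2762, 0.2762, 0.1082, 0.1082.
ρ = 0.5243; 0.5243 < 1, so it converges for any x₀.

yes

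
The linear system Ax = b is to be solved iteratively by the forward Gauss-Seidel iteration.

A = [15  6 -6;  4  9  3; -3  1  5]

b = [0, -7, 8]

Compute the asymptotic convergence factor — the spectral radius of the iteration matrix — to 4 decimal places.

A = D + L + U where D = diag(15, 9, 5).
T_GS = -(D+L)⁻¹U: row 0 first, T[0,2] = -(-6)/(15) = +0.4000; later rows by forward substitution.
  T[0,:] = [+0.0000, -0.4000, +0.4000]
  T[1,:] = [+0.0000, +0.1778, -0.5111]
  T[2,:] = [+0.0000, -0.2756, +0.3422]
eigenvalue magnitudes: 0.6442, 0.1242, 0.0000.
spectral radius ρ = 0.6442; 0.6442 < 1, so it converges for any x₀.

0.6442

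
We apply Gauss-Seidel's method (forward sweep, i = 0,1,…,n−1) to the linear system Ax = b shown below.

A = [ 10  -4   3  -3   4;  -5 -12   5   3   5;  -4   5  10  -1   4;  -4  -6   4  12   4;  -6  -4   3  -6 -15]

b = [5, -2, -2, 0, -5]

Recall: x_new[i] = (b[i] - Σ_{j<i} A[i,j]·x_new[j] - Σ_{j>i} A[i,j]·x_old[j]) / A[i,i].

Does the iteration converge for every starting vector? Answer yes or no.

yes

Let D = diag(10, -12, 10, 12, -15); L, U the strict triangles.
Gauss-Seidel: T = -(D+L)⁻¹U, row 0 first, T[0,1] = -(-4)/(10) = +0.4000; later rows by forward substitution.
  T[0,:] = [+0.0000, +0.4000, -0.3000, +0.3000, -0.4000]
  T[1,:] = [+0.0000, -0.1667, +0.5417, +0.1250, +0.5833]
  T[2,:] = [+0.0000, +0.2433, -0.3908, +0.1575, -0.8517]
  T[3,:] = [+0.0000, -0.0311, +0.3011, +0.1100, +0.1089]
  T[4,:] = [+0.0000, -0.0544, -0.2231, -0.1658, -0.2094]
moduli |λ_i(T)| = 0.8256, 0.3889, 0.1823, 0.0380, 0.0000.
ρ(T) = max|λ| = 0.8256; 0.8256 < 1: convergent.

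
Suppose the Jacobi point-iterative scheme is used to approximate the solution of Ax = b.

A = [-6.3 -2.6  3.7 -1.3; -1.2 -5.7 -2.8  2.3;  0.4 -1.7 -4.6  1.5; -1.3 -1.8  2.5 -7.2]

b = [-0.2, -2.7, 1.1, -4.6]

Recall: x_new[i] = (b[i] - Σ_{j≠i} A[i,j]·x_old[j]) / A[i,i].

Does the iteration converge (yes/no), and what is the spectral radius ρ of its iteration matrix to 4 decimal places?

yes, ρ = 0.6251

Diagonal D = diag(-6.3, -5.7, -4.6, -7.2); L, U strict lower/upper.
T_J = -D⁻¹(L+U): T[2,1] = -(-1.7)/(-4.6) = -0.3696; T[2,2] = 0.
  T[0,:] = [+0.0000  -0.4127  +0.5873  -0.2063]
  T[1,:] = [-0.2105  +0.0000  -0.4912  +0.4035]
  T[2,:] = [+0.0870  -0.3696  +0.0000  +0.3261]
  T[3,:] = [-0.1806  -0.2500  +0.3472  +0.0000]
|roots of det(T-λI)|: 0.6251, 0.5237, 0.2351, 0.1338.
ρ(T) = max|λ| = 0.6251; 0.6251 < 1: convergent.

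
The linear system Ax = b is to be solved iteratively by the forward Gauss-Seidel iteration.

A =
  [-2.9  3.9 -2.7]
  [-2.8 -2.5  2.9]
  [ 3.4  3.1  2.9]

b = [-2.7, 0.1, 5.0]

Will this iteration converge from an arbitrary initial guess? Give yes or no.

no

Let D = diag(-2.9, -2.5, 2.9); L, U the strict triangles.
GS T = -(D+L)⁻¹U: row 0 first, T[0,2] = -(-2.7)/(-2.9) = -0.9310; later rows by forward substitution.
  T[0,:] = [+0.0000 +1.3448 -0.9310]
  T[1,:] = [+0.0000 -1.5062 +2.2028]
  T[2,:] = [+0.0000 +0.0334 -1.2631]
|roots of det(T-λI)|: 1.6818, 1.0875, 0.0000.
spectral radius ρ = 1.6818; 1.6818 > 1 ⇒ diverges.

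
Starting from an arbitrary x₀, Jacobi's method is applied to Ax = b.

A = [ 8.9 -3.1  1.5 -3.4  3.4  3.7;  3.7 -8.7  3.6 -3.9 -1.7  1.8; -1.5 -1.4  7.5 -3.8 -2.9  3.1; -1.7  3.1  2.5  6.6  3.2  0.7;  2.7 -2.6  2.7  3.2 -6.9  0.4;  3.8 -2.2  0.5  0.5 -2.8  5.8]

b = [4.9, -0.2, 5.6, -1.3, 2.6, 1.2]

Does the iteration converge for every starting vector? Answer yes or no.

Write A = D+L+U with D = diag(8.9, -8.7, 7.5, 6.6, -6.9, 5.8).
T_J = -D⁻¹(L+U): T[0,2] = -(1.5)/(8.9) = -0.1685; T[0,0] = 0.
  T[0,:] = [+0.0000, +0.3483, -0.1685, +0.3820, -0.3820, -0.4157]
  T[1,:] = [+0.4253, +0.0000, +0.4138, -0.4483, -0.1954, +0.2069]
  T[2,:] = [+0.2000, +0.1867, +0.0000, +0.5067, +0.3867, -0.4133]
  T[3,:] = [+0.2576, -0.4697, -0.3788, +0.0000, -0.4848, -0.1061]
  T[4,:] = [+0.3913, -0.3768, +0.3913, +0.4638, +0.0000, +0.0580]
  T[5,:] = [-0.6552, +0.3793, -0.0862, -0.0862, +0.4828, +0.0000]
|λ(T)| sorted: 1.1863, 0.9174, 0.9174, 0.5850, 0.3260, 0.0671.
ρ(T) = max|λ| = 1.1863; 1.1863 > 1, so it fails to converge.

no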